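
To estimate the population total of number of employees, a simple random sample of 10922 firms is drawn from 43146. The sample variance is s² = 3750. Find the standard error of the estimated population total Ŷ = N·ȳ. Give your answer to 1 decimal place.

Var(Ŷ) = N²·Var(ȳ) = N²·(1 − n/N)·s²/n.
f = 10922/43146 = 0.25314050; Var(ȳ) = 0.74685950·3750/10922 = 0.25642951.
Var(Ŷ) = 43146² · 0.25642951 = 4.7736336 × 10^8.
SE(Ŷ) = √(4.7736336 × 10^8) = 21848.6.

21848.6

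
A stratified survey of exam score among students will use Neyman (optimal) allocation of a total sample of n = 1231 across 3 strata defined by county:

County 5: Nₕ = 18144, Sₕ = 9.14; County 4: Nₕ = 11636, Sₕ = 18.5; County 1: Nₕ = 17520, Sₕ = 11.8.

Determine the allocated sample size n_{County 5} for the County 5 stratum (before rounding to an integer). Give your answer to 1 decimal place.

Neyman allocation: nₕ = n·NₕSₕ / Σⱼ NⱼSⱼ.
Σ NⱼSⱼ = 18144·9.14 + 11636·18.5 + 17520·11.8 = 587838.16.
n_{County 5} = 1231·18144·9.14 / 587838.16 = 347.3.

347.3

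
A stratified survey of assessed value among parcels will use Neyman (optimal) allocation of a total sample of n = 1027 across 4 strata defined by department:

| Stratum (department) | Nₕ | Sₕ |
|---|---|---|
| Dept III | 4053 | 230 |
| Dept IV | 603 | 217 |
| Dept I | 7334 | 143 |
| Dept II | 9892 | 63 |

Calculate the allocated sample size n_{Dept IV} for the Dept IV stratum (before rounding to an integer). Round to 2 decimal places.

49.13

Neyman allocation: nₕ = n·NₕSₕ / Σⱼ NⱼSⱼ.
Σ NⱼSⱼ = 4053·230 + 603·217 + 7334·143 + 9892·63 = 2.734999 × 10^6.
n_{Dept IV} = 1027·603·217 / (2.734999 × 10^6) = 49.13.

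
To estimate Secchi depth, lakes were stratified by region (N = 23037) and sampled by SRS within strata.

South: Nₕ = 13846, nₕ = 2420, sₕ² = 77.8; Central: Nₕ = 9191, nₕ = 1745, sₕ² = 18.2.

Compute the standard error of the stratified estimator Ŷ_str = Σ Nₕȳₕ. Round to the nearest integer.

Var(Ŷ_str) = Σₕ Nₕ²(1 − fₕ)sₕ²/nₕ.
South: 13846²·(1 − 2420/13846)·77.8/2420 = 5.0860752 × 10^6.
Central: 9191²·(1 − 1745/9191)·18.2/1745 = 713775.69.
Sum = 5.7998509 × 10^6.
SE = √(5.7998509 × 10^6) = 2408.

2408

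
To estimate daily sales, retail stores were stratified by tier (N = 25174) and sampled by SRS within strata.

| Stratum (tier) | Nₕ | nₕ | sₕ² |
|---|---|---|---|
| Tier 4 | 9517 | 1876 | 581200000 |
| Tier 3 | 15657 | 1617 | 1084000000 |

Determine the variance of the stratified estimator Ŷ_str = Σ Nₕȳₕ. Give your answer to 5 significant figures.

1.6989 × 10^14

Var(Ŷ_str) = Σₕ Nₕ²(1 − fₕ)sₕ²/nₕ.
Tier 4: 9517²·(1 − 1876/9517)·581200000/1876 = 2.2529058 × 10^13.
Tier 3: 15657²·(1 − 1617/15657)·1084000000/1617 = 1.4736519 × 10^14.
Sum = 1.6989425 × 10^14.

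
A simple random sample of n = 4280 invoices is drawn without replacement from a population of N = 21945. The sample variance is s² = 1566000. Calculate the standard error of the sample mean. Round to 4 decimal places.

Under SRS without replacement, Var(ȳ) = (1 − f)·s²/n with f = n/N = 4280/21945 = 0.19503304.
Var(ȳ) = (1 − 0.19503304)·1566000/4280 = 0.80496696·365.88785 = 294.52763.
SE(ȳ) = √(294.52763) = 17.1618.

17.1618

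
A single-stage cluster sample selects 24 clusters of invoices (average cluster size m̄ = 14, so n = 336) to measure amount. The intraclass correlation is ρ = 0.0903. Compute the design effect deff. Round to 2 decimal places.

deff = 1 + (14 − 1)·0.0903 = 1 + 1.1739 = 2.1739.

2.17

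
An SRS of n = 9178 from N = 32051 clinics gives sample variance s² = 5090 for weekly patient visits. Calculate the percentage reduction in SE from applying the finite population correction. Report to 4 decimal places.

f = n/N = 9178/32051 = 0.28635612.
SE_no-fpc = √(s²/n) = 0.74470602; SE_fpc = √((1−f)s²/n) = 0.62910862.
Ratio = √(1−f) = 0.84477446. Reduction = 100·(1 − 0.84477446) = 15.5226%.

15.5226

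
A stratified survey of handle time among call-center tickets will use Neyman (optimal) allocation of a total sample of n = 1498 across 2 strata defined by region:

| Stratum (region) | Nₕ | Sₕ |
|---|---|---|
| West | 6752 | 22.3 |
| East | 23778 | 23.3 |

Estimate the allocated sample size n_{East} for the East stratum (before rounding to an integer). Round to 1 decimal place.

1177.9

Neyman allocation: nₕ = n·NₕSₕ / Σⱼ NⱼSⱼ.
Σ NⱼSⱼ = 6752·22.3 + 23778·23.3 = 704597.
n_{East} = 1498·23778·23.3 / 704597 = 1177.9.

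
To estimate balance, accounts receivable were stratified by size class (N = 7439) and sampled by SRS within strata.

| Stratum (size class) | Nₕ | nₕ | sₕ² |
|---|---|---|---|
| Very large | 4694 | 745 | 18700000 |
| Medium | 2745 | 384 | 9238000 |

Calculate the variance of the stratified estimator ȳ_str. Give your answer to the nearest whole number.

Var(ȳ_str) = Σₕ Wₕ²(1 − fₕ)sₕ²/nₕ with Wₕ = Nₕ/N, N = 7439.
Very large: Wₕ = 0.63099879; term = 0.63099879²·(1 − 0.15871325)·18700000/745 = 8407.8787.
Medium: Wₕ = 0.36900121; term = 0.36900121²·(1 − 0.13989071)·9238000/384 = 2817.4483.
Sum = 11225.327.

11225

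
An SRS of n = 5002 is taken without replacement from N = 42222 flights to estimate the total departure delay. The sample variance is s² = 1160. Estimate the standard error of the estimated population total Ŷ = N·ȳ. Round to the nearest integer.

Var(Ŷ) = N²·Var(ȳ) = N²·(1 − n/N)·s²/n.
f = 5002/42222 = 0.11846904; Var(ȳ) = 0.88153096·1160/5002 = 0.20443341.
Var(Ŷ) = 42222² · 0.20443341 = 3.6444288 × 10^8.
SE(Ŷ) = √(3.6444288 × 10^8) = 19090.

19090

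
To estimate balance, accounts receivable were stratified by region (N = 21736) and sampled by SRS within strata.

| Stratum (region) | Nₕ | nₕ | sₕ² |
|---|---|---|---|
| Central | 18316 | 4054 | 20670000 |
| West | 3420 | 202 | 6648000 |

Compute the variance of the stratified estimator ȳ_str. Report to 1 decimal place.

3585.7

Var(ȳ_str) = Σₕ Wₕ²(1 − fₕ)sₕ²/nₕ with Wₕ = Nₕ/N, N = 21736.
Central: Wₕ = 0.84265734; term = 0.84265734²·(1 − 0.22133654)·20670000/4054 = 2819.0875.
West: Wₕ = 0.15734266; term = 0.15734266²·(1 − 0.05906433)·6648000/202 = 766.64187.
Sum = 3585.7294.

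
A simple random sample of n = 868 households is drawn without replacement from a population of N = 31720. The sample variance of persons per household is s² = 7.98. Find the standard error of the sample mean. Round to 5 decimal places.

Under SRS without replacement, Var(ȳ) = (1 − f)·s²/n with f = n/N = 868/31720 = 0.02736444.
Var(ȳ) = (1 − 0.02736444)·7.98/868 = 0.97263556·0.0091935484 = 0.0089419721.
SE(ȳ) = √(0.0089419721) = 0.09456.

0.09456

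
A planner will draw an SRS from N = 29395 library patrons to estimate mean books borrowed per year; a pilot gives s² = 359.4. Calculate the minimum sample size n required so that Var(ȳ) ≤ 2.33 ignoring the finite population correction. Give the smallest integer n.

Without fpc, n₀ = s²/D = 359.4/2.33 = 154.2489.
Rounding up, n = 155.

155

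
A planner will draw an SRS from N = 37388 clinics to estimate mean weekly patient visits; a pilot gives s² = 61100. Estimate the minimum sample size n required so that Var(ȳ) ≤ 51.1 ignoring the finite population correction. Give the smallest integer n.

1196

Without fpc, n₀ = s²/D = 61100/51.1 = 1195.6947.
Rounding up, n = 1196.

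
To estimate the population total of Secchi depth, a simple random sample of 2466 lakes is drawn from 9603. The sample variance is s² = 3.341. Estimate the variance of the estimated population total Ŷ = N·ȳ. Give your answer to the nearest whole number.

Var(Ŷ) = N²·Var(ȳ) = N²·(1 − n/N)·s²/n.
f = 2466/9603 = 0.25679475; Var(ȳ) = 0.74320525·3.341/2466 = 0.0010069135.
Var(Ŷ) = 9603² · 0.0010069135 = 92855.155.

92855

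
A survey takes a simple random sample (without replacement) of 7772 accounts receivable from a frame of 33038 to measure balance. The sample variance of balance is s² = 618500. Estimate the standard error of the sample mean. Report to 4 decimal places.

Under SRS without replacement, Var(ȳ) = (1 − f)·s²/n with f = n/N = 7772/33038 = 0.23524426.
Var(ȳ) = (1 − 0.23524426)·618500/7772 = 0.76475574·79.580546 = 60.859679.
SE(ȳ) = √(60.859679) = 7.8013.

7.8013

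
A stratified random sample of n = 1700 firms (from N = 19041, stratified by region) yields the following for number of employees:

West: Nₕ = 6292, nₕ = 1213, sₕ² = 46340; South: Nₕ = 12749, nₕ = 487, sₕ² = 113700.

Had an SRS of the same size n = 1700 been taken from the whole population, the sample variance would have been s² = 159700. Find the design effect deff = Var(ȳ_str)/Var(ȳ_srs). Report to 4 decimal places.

1.2160

Var(ȳ_str) = Σ Wₕ²(1−fₕ)sₕ²/nₕ with Wₕ = Nₕ/19041:
  West: (6292/19041)²·(1−1213/6292)·46340/1213 = 3.3673065
  South: (12749/19041)²·(1−487/12749)·113700/487 = 100.66753
  → Var(ȳ_str) = 104.03484.
Var(ȳ_srs) = (1 − 1700/19041)·159700/1700 = 85.554012.
deff = 104.03484 / 85.554012 = 1.2160.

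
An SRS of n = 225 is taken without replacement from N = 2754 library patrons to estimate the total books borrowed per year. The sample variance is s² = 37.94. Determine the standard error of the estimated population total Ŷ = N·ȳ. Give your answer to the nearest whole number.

Var(Ŷ) = N²·Var(ȳ) = N²·(1 − n/N)·s²/n.
f = 225/2754 = 0.08169935; Var(ȳ) = 0.91830065·37.94/225 = 0.1548459.
Var(Ŷ) = 2754² · 0.1548459 = 1.1744312 × 10^6.
SE(Ŷ) = √(1.1744312 × 10^6) = 1084.

1084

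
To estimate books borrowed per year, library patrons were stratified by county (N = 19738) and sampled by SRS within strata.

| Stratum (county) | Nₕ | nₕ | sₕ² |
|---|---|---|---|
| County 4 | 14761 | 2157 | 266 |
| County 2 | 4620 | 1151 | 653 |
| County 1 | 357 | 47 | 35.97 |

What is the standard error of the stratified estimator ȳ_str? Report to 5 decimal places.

0.28714

Var(ȳ_str) = Σₕ Wₕ²(1 − fₕ)sₕ²/nₕ with Wₕ = Nₕ/N, N = 19738.
County 4: Wₕ = 0.74784679; term = 0.74784679²·(1 − 0.14612831)·266/2157 = 0.058891061.
County 2: Wₕ = 0.23406627; term = 0.23406627²·(1 − 0.24913420)·653/1151 = 0.023338764.
County 1: Wₕ = 0.01808694; term = 0.01808694²·(1 − 0.13165266)·35.97/47 = 2.1740333 × 10^-4.
Sum = 0.082447228.
SE = √(0.082447228) = 0.28714.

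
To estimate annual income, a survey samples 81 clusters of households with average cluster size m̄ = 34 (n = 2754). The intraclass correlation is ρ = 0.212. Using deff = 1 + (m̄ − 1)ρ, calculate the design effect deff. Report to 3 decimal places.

deff = 1 + (34 − 1)·0.212 = 1 + 6.996 = 7.996.

7.996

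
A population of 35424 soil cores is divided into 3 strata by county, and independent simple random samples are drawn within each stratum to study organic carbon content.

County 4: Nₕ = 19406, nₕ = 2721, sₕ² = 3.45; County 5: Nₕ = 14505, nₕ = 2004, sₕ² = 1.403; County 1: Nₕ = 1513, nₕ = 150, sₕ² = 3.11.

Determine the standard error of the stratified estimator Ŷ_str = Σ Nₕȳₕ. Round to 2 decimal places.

761.74

Var(Ŷ_str) = Σₕ Nₕ²(1 − fₕ)sₕ²/nₕ.
County 4: 19406²·(1 − 2721/19406)·3.45/2721 = 410537.46.
County 5: 14505²·(1 − 2004/14505)·1.403/2004 = 126947.
County 1: 1513²·(1 − 150/1513)·3.11/150 = 42756.674.
Sum = 580241.13.
SE = √(580241.13) = 761.74.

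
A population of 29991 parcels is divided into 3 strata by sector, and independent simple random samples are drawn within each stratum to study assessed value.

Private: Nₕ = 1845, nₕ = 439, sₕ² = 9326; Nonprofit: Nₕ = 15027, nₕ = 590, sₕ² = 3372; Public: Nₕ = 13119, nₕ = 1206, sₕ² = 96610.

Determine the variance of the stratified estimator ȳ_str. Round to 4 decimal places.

15.3590

Var(ȳ_str) = Σₕ Wₕ²(1 − fₕ)sₕ²/nₕ with Wₕ = Nₕ/N, N = 29991.
Private: Wₕ = 0.06151846; term = 0.06151846²·(1 − 0.23794038)·9326/439 = 0.061267575.
Nonprofit: Wₕ = 0.50105032; term = 0.50105032²·(1 − 0.03926266)·3372/590 = 1.3784877.
Public: Wₕ = 0.43743123; term = 0.43743123²·(1 − 0.09192774)·96610/1206 = 13.919215.
Sum = 15.35897.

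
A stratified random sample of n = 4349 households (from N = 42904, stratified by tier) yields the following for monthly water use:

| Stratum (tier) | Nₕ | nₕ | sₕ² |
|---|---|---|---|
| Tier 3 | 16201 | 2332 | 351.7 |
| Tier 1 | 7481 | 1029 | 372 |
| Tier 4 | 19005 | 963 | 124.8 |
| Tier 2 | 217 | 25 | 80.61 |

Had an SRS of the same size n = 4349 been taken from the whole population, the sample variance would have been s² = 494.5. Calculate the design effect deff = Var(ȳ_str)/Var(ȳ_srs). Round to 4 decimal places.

Var(ȳ_str) = Σ Wₕ²(1−fₕ)sₕ²/nₕ with Wₕ = Nₕ/42904:
  Tier 3: (16201/42904)²·(1−2332/16201)·351.7/2332 = 0.018409213
  Tier 1: (7481/42904)²·(1−1029/7481)·372/1029 = 0.0094795127
  Tier 4: (19005/42904)²·(1−963/19005)·124.8/963 = 0.024140446
  Tier 2: (217/42904)²·(1−25/217)·80.61/25 = 7.2981756 × 10^-5
  → Var(ȳ_str) = 0.052102153.
Var(ȳ_srs) = (1 − 4349/42904)·494.5/4349 = 0.10217857.
deff = 0.052102153 / 0.10217857 = 0.5099.

0.5099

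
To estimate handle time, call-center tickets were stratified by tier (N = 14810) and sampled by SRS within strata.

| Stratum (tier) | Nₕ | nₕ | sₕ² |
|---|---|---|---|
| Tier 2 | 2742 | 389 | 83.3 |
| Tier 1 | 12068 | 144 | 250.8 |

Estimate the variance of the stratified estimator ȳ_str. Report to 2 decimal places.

1.15

Var(ȳ_str) = Σₕ Wₕ²(1 − fₕ)sₕ²/nₕ with Wₕ = Nₕ/N, N = 14810.
Tier 2: Wₕ = 0.18514517; term = 0.18514517²·(1 − 0.14186725)·83.3/389 = 0.0062990443.
Tier 1: Wₕ = 0.81485483; term = 0.81485483²·(1 − 0.01193238)·250.8/144 = 1.1426473.
Sum = 1.1489463.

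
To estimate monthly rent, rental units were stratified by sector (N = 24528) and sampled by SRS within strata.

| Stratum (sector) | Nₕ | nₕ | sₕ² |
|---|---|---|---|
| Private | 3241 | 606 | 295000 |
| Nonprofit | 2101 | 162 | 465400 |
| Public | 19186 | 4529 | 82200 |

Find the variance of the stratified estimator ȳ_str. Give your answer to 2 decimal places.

34.85

Var(ȳ_str) = Σₕ Wₕ²(1 − fₕ)sₕ²/nₕ with Wₕ = Nₕ/N, N = 24528.
Private: Wₕ = 0.13213470; term = 0.13213470²·(1 − 0.18697933)·295000/606 = 6.9101069.
Nonprofit: Wₕ = 0.08565721; term = 0.08565721²·(1 − 0.07710614)·465400/162 = 19.453195.
Public: Wₕ = 0.78220809; term = 0.78220809²·(1 − 0.23605754)·82200/4529 = 8.4834939.
Sum = 34.846796.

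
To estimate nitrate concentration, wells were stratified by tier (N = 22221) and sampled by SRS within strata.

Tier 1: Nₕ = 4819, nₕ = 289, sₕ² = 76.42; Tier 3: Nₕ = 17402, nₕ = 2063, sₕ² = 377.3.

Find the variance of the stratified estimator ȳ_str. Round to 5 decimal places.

Var(ȳ_str) = Σₕ Wₕ²(1 − fₕ)sₕ²/nₕ with Wₕ = Nₕ/N, N = 22221.
Tier 1: Wₕ = 0.21686693; term = 0.21686693²·(1 − 0.05997095)·76.42/289 = 0.011690609.
Tier 3: Wₕ = 0.78313307; term = 0.78313307²·(1 − 0.11854959)·377.3/2063 = 0.098868192.
Sum = 0.1105588.

0.11056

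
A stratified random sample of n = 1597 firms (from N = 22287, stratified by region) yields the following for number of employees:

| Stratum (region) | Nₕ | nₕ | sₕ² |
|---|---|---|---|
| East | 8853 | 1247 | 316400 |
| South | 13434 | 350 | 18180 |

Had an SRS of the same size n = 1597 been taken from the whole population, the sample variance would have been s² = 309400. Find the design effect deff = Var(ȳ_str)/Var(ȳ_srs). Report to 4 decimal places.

Var(ȳ_str) = Σ Wₕ²(1−fₕ)sₕ²/nₕ with Wₕ = Nₕ/22287:
  East: (8853/22287)²·(1−1247/8853)·316400/1247 = 34.396447
  South: (13434/22287)²·(1−350/13434)·18180/350 = 18.380973
  → Var(ȳ_str) = 52.77742.
Var(ȳ_srs) = (1 − 1597/22287)·309400/1597 = 179.85573.
deff = 52.77742 / 179.85573 = 0.2934.

0.2934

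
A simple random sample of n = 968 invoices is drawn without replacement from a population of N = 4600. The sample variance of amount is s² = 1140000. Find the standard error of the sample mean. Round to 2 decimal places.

Under SRS without replacement, Var(ȳ) = (1 − f)·s²/n with f = n/N = 968/4600 = 0.21043478.
Var(ȳ) = (1 − 0.21043478)·1140000/968 = 0.78956522·1177.686 = 929.85986.
SE(ȳ) = √(929.85986) = 30.49.

30.49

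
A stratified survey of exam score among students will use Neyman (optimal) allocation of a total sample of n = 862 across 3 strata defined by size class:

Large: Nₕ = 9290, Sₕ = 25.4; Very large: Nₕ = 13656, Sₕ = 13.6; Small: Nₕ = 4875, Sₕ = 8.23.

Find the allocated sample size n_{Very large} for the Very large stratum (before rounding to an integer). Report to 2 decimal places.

346.66

Neyman allocation: nₕ = n·NₕSₕ / Σⱼ NⱼSⱼ.
Σ NⱼSⱼ = 9290·25.4 + 13656·13.6 + 4875·8.23 = 461808.85.
n_{Very large} = 862·13656·13.6 / 461808.85 = 346.66.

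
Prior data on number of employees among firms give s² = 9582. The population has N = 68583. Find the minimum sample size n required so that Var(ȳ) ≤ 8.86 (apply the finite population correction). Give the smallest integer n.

1065

Without fpc, n₀ = s²/D = 9582/8.86 = 1081.4898.
With fpc, (1 − n/N)·s²/n ≤ D requires n ≥ n₀/(1 + n₀/N) = 1081.4898/(1 + 1081.4898/68583) = 1064.7005.
Rounding up, n = 1065.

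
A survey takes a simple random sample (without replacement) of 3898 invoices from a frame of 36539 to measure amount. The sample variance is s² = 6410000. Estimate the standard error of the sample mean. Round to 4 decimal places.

38.3276

Under SRS without replacement, Var(ȳ) = (1 − f)·s²/n with f = n/N = 3898/36539 = 0.10668053.
Var(ȳ) = (1 − 0.10668053)·6410000/3898 = 0.89331947·1644.433 = 1469.004.
SE(ȳ) = √(1469.004) = 38.3276.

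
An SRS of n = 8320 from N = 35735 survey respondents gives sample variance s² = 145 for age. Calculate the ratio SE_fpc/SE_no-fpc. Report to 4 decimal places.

0.8759

f = n/N = 8320/35735 = 0.23282496.
SE_no-fpc = √(s²/n) = 0.13201471; SE_fpc = √((1−f)s²/n) = 0.11562975.
Ratio = √(1−f) = 0.87588529.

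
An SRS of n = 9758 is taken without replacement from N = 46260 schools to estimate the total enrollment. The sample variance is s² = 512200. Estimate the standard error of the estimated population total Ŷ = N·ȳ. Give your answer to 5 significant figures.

Var(Ŷ) = N²·Var(ȳ) = N²·(1 − n/N)·s²/n.
f = 9758/46260 = 0.21093818; Var(ȳ) = 0.78906182·512200/9758 = 41.418064.
Var(Ŷ) = 46260² · 41.418064 = 8.8634143 × 10^10.
SE(Ŷ) = √(8.8634143 × 10^10) = 297710.

297710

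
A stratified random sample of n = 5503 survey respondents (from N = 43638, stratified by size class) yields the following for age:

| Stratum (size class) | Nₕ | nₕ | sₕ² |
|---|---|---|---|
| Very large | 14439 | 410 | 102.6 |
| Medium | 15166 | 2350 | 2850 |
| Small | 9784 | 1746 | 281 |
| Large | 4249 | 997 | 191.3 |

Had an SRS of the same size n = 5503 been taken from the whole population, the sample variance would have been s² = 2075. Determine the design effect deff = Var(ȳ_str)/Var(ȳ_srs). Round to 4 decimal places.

Var(ȳ_str) = Σ Wₕ²(1−fₕ)sₕ²/nₕ with Wₕ = Nₕ/43638:
  Very large: (14439/43638)²·(1−410/14439)·102.6/410 = 0.026619363
  Medium: (15166/43638)²·(1−2350/15166)·2850/2350 = 0.12378581
  Small: (9784/43638)²·(1−1746/9784)·281/1746 = 0.0066465588
  Large: (4249/43638)²·(1−997/4249)·191.3/997 = 0.0013922826
  → Var(ȳ_str) = 0.15844401.
Var(ȳ_srs) = (1 − 5503/43638)·2075/5503 = 0.32951675.
deff = 0.15844401 / 0.32951675 = 0.4808.

0.4808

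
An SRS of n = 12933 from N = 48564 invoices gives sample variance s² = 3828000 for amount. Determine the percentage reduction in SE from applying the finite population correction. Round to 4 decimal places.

f = n/N = 12933/48564 = 0.26630838.
SE_no-fpc = √(s²/n) = 17.204273; SE_fpc = √((1−f)s²/n) = 14.736458.
Ratio = √(1−f) = 0.85655801. Reduction = 100·(1 − 0.85655801) = 14.3442%.

14.3442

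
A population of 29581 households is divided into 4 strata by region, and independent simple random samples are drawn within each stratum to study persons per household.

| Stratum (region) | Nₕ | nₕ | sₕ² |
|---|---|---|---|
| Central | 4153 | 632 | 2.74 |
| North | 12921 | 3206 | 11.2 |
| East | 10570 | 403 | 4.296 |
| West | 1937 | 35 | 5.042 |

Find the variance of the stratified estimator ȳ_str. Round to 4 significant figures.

0.002489

Var(ȳ_str) = Σₕ Wₕ²(1 − fₕ)sₕ²/nₕ with Wₕ = Nₕ/N, N = 29581.
Central: Wₕ = 0.14039417; term = 0.14039417²·(1 − 0.15217915)·2.74/632 = 7.2449558 × 10^-5.
North: Wₕ = 0.43680065; term = 0.43680065²·(1 − 0.24812321)·11.2/3206 = 5.0115 × 10^-4.
East: Wₕ = 0.35732396; term = 0.35732396²·(1 − 0.03812677)·4.296/403 = 0.0013091859.
West: Wₕ = 0.06548122; term = 0.06548122²·(1 − 0.01806918)·5.042/35 = 6.0652573 × 10^-4.
Sum = 0.0024893112.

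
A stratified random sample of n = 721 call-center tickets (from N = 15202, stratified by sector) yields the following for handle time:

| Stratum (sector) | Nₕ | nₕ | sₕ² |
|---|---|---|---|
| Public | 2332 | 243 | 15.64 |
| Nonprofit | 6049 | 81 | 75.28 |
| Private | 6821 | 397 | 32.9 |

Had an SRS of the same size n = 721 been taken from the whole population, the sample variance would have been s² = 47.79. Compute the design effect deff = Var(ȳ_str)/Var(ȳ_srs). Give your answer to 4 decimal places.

Var(ȳ_str) = Σ Wₕ²(1−fₕ)sₕ²/nₕ with Wₕ = Nₕ/15202:
  Public: (2332/15202)²·(1−243/2332)·15.64/243 = 0.001356738
  Nonprofit: (6049/15202)²·(1−81/6049)·75.28/81 = 0.14517958
  Private: (6821/15202)²·(1−397/6821)·32.9/397 = 0.015712942
  → Var(ȳ_str) = 0.16224926.
Var(ȳ_srs) = (1 − 721/15202)·47.79/721 = 0.063139275.
deff = 0.16224926 / 0.063139275 = 2.5697.

2.5697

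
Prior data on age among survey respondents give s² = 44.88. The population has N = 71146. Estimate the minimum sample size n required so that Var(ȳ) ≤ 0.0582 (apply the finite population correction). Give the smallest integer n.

Without fpc, n₀ = s²/D = 44.88/0.0582 = 771.1340.
With fpc, (1 − n/N)·s²/n ≤ D requires n ≥ n₀/(1 + n₀/N) = 771.1340/(1 + 771.1340/71146) = 762.8655.
Rounding up, n = 763.

763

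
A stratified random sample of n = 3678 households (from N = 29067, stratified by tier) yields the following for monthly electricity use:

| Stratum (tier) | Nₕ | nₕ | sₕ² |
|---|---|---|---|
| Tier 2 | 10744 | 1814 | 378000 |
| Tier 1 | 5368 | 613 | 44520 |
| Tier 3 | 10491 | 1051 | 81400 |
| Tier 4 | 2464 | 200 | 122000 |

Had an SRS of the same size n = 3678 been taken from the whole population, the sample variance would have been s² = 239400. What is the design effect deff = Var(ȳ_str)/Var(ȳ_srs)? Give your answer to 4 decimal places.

Var(ȳ_str) = Σ Wₕ²(1−fₕ)sₕ²/nₕ with Wₕ = Nₕ/29067:
  Tier 2: (10744/29067)²·(1−1814/10744)·378000/1814 = 23.663095
  Tier 1: (5368/29067)²·(1−613/5368)·44520/613 = 2.1941044
  Tier 3: (10491/29067)²·(1−1051/10491)·81400/1051 = 9.0784175
  Tier 4: (2464/29067)²·(1−200/2464)·122000/200 = 4.0276019
  → Var(ȳ_str) = 38.963219.
Var(ȳ_srs) = (1 − 3678/29067)·239400/3678 = 56.853579.
deff = 38.963219 / 56.853579 = 0.6853.

0.6853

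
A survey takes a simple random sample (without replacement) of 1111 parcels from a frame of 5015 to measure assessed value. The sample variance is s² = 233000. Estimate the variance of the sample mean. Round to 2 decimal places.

163.26

Under SRS without replacement, Var(ȳ) = (1 − f)·s²/n with f = n/N = 1111/5015 = 0.22153539.
Var(ȳ) = (1 − 0.22153539)·233000/1111 = 0.77846461·209.72097 = 163.26035.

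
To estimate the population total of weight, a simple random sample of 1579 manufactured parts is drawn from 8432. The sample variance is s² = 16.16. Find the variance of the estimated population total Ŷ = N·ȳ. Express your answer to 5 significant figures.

Var(Ŷ) = N²·Var(ȳ) = N²·(1 − n/N)·s²/n.
f = 1579/8432 = 0.18726281; Var(ȳ) = 0.81273719·16.16/1579 = 0.008317817.
Var(Ŷ) = 8432² · 0.008317817 = 591385.34.

591390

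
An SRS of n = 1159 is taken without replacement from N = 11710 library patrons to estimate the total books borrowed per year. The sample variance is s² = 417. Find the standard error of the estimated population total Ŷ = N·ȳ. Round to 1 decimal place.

Var(Ŷ) = N²·Var(ȳ) = N²·(1 − n/N)·s²/n.
f = 1159/11710 = 0.09897523; Var(ȳ) = 0.90102477·417/1159 = 0.32418234.
Var(Ŷ) = 11710² · 0.32418234 = 4.4453212 × 10^7.
SE(Ŷ) = √(4.4453212 × 10^7) = 6667.3.

6667.3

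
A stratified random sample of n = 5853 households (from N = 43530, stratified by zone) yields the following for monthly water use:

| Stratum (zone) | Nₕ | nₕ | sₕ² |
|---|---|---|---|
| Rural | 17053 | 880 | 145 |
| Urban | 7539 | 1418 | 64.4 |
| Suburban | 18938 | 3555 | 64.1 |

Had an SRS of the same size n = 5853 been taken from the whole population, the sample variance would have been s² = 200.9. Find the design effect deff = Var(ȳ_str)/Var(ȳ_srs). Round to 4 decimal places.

0.9378

Var(ȳ_str) = Σ Wₕ²(1−fₕ)sₕ²/nₕ with Wₕ = Nₕ/43530:
  Rural: (17053/43530)²·(1−880/17053)·145/880 = 0.023982772
  Urban: (7539/43530)²·(1−1418/7539)·64.4/1418 = 0.0011060339
  Suburban: (18938/43530)²·(1−3555/18938)·64.1/3555 = 0.0027721469
  → Var(ȳ_str) = 0.027860953.
Var(ȳ_srs) = (1 − 5853/43530)·200.9/5853 = 0.02970907.
deff = 0.027860953 / 0.02970907 = 0.9378.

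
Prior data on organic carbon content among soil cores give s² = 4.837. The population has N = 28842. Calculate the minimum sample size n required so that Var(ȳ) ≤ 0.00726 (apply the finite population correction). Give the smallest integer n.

652

Without fpc, n₀ = s²/D = 4.837/0.00726 = 666.2534.
With fpc, (1 − n/N)·s²/n ≤ D requires n ≥ n₀/(1 + n₀/N) = 666.2534/(1 + 666.2534/28842) = 651.2104.
Rounding up, n = 652.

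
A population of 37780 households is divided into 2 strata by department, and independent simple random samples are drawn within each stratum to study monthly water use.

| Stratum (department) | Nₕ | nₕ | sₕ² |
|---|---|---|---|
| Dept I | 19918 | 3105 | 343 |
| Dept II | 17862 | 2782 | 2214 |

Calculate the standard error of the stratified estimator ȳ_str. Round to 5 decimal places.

Var(ȳ_str) = Σₕ Wₕ²(1 − fₕ)sₕ²/nₕ with Wₕ = Nₕ/N, N = 37780.
Dept I: Wₕ = 0.52721016; term = 0.52721016²·(1 − 0.15588915)·343/3105 = 0.025917884.
Dept II: Wₕ = 0.47278984; term = 0.47278984²·(1 − 0.15574964)·2214/2782 = 0.1501855.
Sum = 0.17610338.
SE = √(0.17610338) = 0.41965.

0.41965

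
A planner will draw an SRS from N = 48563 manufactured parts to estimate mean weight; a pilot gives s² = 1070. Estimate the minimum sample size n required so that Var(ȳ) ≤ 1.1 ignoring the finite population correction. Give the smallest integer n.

973

Without fpc, n₀ = s²/D = 1070/1.1 = 972.7273.
Rounding up, n = 973.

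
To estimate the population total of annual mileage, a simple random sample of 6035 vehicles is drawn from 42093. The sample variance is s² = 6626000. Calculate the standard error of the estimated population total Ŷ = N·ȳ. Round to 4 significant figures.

1.291 × 10^6

Var(Ŷ) = N²·Var(ȳ) = N²·(1 − n/N)·s²/n.
f = 6035/42093 = 0.14337301; Var(ȳ) = 0.85662699·6626000/6035 = 940.5154.
Var(Ŷ) = 42093² · 940.5154 = 1.6664246 × 10^12.
SE(Ŷ) = √(1.6664246 × 10^12) = 1.291 × 10^6.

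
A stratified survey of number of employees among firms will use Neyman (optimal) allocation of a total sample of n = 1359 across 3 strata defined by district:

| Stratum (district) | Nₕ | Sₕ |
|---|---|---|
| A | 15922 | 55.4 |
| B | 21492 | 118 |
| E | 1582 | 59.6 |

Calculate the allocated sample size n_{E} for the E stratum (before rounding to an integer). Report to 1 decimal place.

Neyman allocation: nₕ = n·NₕSₕ / Σⱼ NⱼSⱼ.
Σ NⱼSⱼ = 15922·55.4 + 21492·118 + 1582·59.6 = 3.512422 × 10^6.
n_{E} = 1359·1582·59.6 / (3.512422 × 10^6) = 36.5.

36.5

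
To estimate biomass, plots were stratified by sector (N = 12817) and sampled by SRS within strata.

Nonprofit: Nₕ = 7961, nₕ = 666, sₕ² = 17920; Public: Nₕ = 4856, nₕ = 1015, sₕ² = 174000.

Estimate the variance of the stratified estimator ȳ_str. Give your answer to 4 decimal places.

Var(ȳ_str) = Σₕ Wₕ²(1 − fₕ)sₕ²/nₕ with Wₕ = Nₕ/N, N = 12817.
Nonprofit: Wₕ = 0.62112819; term = 0.62112819²·(1 − 0.08365783)·17920/666 = 9.5122647.
Public: Wₕ = 0.37887181; term = 0.37887181²·(1 − 0.20901977)·174000/1015 = 19.464059.
Sum = 28.976324.

28.9763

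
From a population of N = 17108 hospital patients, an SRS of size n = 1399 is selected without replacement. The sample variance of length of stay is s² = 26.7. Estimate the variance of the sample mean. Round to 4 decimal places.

Under SRS without replacement, Var(ȳ) = (1 − f)·s²/n with f = n/N = 1399/17108 = 0.08177461.
Var(ȳ) = (1 − 0.08177461)·26.7/1399 = 0.91822539·0.019085061 = 0.017524387.

0.0175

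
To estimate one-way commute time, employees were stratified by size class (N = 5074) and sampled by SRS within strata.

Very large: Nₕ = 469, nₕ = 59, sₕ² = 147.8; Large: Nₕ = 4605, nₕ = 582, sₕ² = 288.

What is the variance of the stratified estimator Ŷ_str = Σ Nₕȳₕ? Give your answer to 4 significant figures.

9.649 × 10^6

Var(Ŷ_str) = Σₕ Nₕ²(1 − fₕ)sₕ²/nₕ.
Very large: 469²·(1 − 59/469)·147.8/59 = 481702.75.
Large: 4605²·(1 − 582/4605)·288/582 = 9.1674631 × 10^6.
Sum = 9.6491659 × 10^6.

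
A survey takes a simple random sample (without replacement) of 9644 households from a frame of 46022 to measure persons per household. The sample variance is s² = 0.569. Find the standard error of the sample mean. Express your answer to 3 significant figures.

Under SRS without replacement, Var(ȳ) = (1 − f)·s²/n with f = n/N = 9644/46022 = 0.20955195.
Var(ȳ) = (1 − 0.20955195)·0.569/9644 = 0.79044805·5.9000415 × 10^-5 = 4.6636763 × 10^-5.
SE(ȳ) = √(4.6636763 × 10^-5) = 0.00683.

0.00683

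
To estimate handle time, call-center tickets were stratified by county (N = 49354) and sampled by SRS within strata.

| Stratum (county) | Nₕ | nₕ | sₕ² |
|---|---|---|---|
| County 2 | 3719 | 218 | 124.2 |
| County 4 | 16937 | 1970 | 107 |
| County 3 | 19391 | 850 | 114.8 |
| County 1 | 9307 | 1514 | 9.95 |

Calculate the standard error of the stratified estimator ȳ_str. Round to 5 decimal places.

Var(ȳ_str) = Σₕ Wₕ²(1 − fₕ)sₕ²/nₕ with Wₕ = Nₕ/N, N = 49354.
County 2: Wₕ = 0.07535357; term = 0.07535357²·(1 − 0.05861791)·124.2/218 = 0.0030453603.
County 4: Wₕ = 0.34317381; term = 0.34317381²·(1 − 0.11631340)·107/1970 = 0.0056525457.
County 3: Wₕ = 0.39289622; term = 0.39289622²·(1 − 0.04383477)·114.8/850 = 0.019934787.
County 1: Wₕ = 0.18857641; term = 0.18857641²·(1 − 0.16267326)·9.95/1514 = 1.9568921 × 10^-4.
Sum = 0.028828382.
SE = √(0.028828382) = 0.16979.

0.16979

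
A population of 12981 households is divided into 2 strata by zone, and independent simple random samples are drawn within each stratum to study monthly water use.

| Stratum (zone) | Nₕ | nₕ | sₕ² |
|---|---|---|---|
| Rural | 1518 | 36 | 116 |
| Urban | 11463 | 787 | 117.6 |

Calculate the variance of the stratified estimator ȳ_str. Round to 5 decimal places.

0.15154

Var(ȳ_str) = Σₕ Wₕ²(1 − fₕ)sₕ²/nₕ with Wₕ = Nₕ/N, N = 12981.
Rural: Wₕ = 0.11694014; term = 0.11694014²·(1 − 0.02371542)·116/36 = 0.043018886.
Urban: Wₕ = 0.88305986; term = 0.88305986²·(1 − 0.06865567)·117.6/787 = 0.10852334.
Sum = 0.15154223.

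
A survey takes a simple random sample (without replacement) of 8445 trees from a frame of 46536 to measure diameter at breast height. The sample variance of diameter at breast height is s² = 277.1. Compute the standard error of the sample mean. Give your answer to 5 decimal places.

Under SRS without replacement, Var(ȳ) = (1 − f)·s²/n with f = n/N = 8445/46536 = 0.18147241.
Var(ȳ) = (1 − 0.18147241)·277.1/8445 = 0.81852759·0.032812315 = 0.026857785.
SE(ȳ) = √(0.026857785) = 0.16388.

0.16388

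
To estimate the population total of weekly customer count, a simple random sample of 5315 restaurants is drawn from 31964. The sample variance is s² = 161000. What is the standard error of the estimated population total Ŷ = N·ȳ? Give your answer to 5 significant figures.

Var(Ŷ) = N²·Var(ȳ) = N²·(1 − n/N)·s²/n.
f = 5315/31964 = 0.16628082; Var(ȳ) = 0.83371918·161000/5315 = 25.254711.
Var(Ŷ) = 31964² · 25.254711 = 2.580267 × 10^10.
SE(Ŷ) = √(2.580267 × 10^10) = 160630.

160630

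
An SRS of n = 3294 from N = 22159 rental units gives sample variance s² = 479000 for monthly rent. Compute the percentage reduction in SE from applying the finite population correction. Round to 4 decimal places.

7.7315

f = n/N = 3294/22159 = 0.14865292.
SE_no-fpc = √(s²/n) = 12.058852; SE_fpc = √((1−f)s²/n) = 11.126518.
Ratio = √(1−f) = 0.92268471. Reduction = 100·(1 − 0.92268471) = 7.7315%.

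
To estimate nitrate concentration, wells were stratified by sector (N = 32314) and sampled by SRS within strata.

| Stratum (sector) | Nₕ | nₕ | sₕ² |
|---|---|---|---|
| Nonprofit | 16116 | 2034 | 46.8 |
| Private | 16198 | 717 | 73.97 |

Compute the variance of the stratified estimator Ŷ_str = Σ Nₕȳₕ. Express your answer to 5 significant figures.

3.1092 × 10^7

Var(Ŷ_str) = Σₕ Nₕ²(1 − fₕ)sₕ²/nₕ.
Nonprofit: 16116²·(1 − 2034/16116)·46.8/2034 = 5.2217551 × 10^6.
Private: 16198²·(1 − 717/16198)·73.97/717 = 2.5870026 × 10^7.
Sum = 3.1091781 × 10^7.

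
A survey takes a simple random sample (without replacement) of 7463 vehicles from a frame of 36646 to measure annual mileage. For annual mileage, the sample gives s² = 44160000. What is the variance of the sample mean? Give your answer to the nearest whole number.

Under SRS without replacement, Var(ȳ) = (1 − f)·s²/n with f = n/N = 7463/36646 = 0.20365115.
Var(ȳ) = (1 − 0.20365115)·44160000/7463 = 0.79634885·5917.1915 = 4712.1486.

4712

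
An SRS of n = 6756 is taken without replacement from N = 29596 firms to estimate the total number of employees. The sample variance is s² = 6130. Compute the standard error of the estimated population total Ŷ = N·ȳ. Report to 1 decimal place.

24765.7

Var(Ŷ) = N²·Var(ȳ) = N²·(1 − n/N)·s²/n.
f = 6756/29596 = 0.22827409; Var(ȳ) = 0.77172591·6130/6756 = 0.70021904.
Var(Ŷ) = 29596² · 0.70021904 = 6.1333811 × 10^8.
SE(Ŷ) = √(6.1333811 × 10^8) = 24765.7.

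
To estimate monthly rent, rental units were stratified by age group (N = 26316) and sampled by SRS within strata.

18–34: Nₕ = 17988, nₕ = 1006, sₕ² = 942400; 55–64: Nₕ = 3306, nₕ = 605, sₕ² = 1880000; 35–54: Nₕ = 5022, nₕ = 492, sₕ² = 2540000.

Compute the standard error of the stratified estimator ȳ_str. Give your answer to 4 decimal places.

Var(ȳ_str) = Σₕ Wₕ²(1 − fₕ)sₕ²/nₕ with Wₕ = Nₕ/N, N = 26316.
18–34: Wₕ = 0.68353853; term = 0.68353853²·(1 − 0.05592617)·942400/1006 = 413.20851.
55–64: Wₕ = 0.12562699; term = 0.12562699²·(1 − 0.18300060)·1880000/605 = 40.067307.
35–54: Wₕ = 0.19083447; term = 0.19083447²·(1 − 0.09796894)·2540000/492 = 169.59138.
Sum = 622.8672.
SE = √(622.8672) = 24.9573.

24.9573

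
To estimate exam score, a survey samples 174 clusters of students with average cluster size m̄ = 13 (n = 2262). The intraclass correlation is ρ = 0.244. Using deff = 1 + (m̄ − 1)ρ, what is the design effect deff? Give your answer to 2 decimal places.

deff = 1 + (13 − 1)·0.244 = 1 + 2.928 = 3.928.

3.93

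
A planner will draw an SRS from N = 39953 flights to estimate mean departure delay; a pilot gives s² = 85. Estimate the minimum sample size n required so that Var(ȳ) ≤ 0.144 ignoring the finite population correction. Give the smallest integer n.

Without fpc, n₀ = s²/D = 85/0.144 = 590.2778.
Rounding up, n = 591.

591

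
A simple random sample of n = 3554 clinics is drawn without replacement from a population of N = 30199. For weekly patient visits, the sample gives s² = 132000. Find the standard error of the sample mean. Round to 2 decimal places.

Under SRS without replacement, Var(ȳ) = (1 − f)·s²/n with f = n/N = 3554/30199 = 0.11768602.
Var(ȳ) = (1 − 0.11768602)·132000/3554 = 0.88231398·37.141249 = 32.770244.
SE(ȳ) = √(32.770244) = 5.72.

5.72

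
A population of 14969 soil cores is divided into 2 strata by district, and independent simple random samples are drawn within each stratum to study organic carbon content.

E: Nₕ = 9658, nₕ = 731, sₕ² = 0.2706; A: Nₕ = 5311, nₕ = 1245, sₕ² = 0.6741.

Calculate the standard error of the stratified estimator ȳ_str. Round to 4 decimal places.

0.0140

Var(ȳ_str) = Σₕ Wₕ²(1 − fₕ)sₕ²/nₕ with Wₕ = Nₕ/N, N = 14969.
E: Wₕ = 0.64520008; term = 0.64520008²·(1 − 0.07568855)·0.2706/731 = 1.4243528 × 10^-4.
A: Wₕ = 0.35479992; term = 0.35479992²·(1 − 0.23441913)·0.6741/1245 = 5.2181081 × 10^-5.
Sum = 1.9461636 × 10^-4.
SE = √(1.9461636 × 10^-4) = 0.0140.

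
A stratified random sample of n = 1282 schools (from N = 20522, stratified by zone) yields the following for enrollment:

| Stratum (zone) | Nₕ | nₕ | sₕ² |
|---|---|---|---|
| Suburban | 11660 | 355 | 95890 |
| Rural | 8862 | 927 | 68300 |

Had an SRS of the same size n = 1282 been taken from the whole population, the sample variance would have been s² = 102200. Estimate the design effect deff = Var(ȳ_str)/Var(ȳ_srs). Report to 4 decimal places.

Var(ȳ_str) = Σ Wₕ²(1−fₕ)sₕ²/nₕ with Wₕ = Nₕ/20522:
  Suburban: (11660/20522)²·(1−355/11660)·95890/355 = 84.542428
  Rural: (8862/20522)²·(1−927/8862)·68300/927 = 12.302129
  → Var(ȳ_str) = 96.844557.
Var(ȳ_srs) = (1 − 1282/20522)·102200/1282 = 74.739167.
deff = 96.844557 / 74.739167 = 1.2958.

1.2958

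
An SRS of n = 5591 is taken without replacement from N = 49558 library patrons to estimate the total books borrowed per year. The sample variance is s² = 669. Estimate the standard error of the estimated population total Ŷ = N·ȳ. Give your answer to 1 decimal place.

Var(Ŷ) = N²·Var(ȳ) = N²·(1 − n/N)·s²/n.
f = 5591/49558 = 0.11281730; Var(ȳ) = 0.88718270·669/5591 = 0.10615726.
Var(Ŷ) = 49558² · 0.10615726 = 2.6072174 × 10^8.
SE(Ŷ) = √(2.6072174 × 10^8) = 16146.9.

16146.9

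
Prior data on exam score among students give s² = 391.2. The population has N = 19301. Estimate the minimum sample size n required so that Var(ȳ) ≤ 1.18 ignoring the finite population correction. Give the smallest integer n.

332

Without fpc, n₀ = s²/D = 391.2/1.18 = 331.5254.
Rounding up, n = 332.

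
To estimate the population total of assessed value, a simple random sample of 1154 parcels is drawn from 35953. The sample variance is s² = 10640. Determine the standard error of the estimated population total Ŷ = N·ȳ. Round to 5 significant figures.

107400

Var(Ŷ) = N²·Var(ȳ) = N²·(1 − n/N)·s²/n.
f = 1154/35953 = 0.03209746; Var(ȳ) = 0.96790254·10640/1154 = 8.9241621.
Var(Ŷ) = 35953² · 8.9241621 = 1.1535534 × 10^10.
SE(Ŷ) = √(1.1535534 × 10^10) = 107400.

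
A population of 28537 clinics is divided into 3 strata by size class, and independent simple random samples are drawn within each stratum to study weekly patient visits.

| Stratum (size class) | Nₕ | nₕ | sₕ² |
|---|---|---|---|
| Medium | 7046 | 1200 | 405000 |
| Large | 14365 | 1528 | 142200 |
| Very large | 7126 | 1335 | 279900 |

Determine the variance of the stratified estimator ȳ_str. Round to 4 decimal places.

48.7685

Var(ȳ_str) = Σₕ Wₕ²(1 − fₕ)sₕ²/nₕ with Wₕ = Nₕ/N, N = 28537.
Medium: Wₕ = 0.24690752; term = 0.24690752²·(1 − 0.17030940)·405000/1200 = 17.070986.
Large: Wₕ = 0.50338157; term = 0.50338157²·(1 − 0.10636965)·142200/1528 = 21.073117.
Very large: Wₕ = 0.24971090; term = 0.24971090²·(1 − 0.18734213)·279900/1335 = 10.624399.
Sum = 48.768502.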